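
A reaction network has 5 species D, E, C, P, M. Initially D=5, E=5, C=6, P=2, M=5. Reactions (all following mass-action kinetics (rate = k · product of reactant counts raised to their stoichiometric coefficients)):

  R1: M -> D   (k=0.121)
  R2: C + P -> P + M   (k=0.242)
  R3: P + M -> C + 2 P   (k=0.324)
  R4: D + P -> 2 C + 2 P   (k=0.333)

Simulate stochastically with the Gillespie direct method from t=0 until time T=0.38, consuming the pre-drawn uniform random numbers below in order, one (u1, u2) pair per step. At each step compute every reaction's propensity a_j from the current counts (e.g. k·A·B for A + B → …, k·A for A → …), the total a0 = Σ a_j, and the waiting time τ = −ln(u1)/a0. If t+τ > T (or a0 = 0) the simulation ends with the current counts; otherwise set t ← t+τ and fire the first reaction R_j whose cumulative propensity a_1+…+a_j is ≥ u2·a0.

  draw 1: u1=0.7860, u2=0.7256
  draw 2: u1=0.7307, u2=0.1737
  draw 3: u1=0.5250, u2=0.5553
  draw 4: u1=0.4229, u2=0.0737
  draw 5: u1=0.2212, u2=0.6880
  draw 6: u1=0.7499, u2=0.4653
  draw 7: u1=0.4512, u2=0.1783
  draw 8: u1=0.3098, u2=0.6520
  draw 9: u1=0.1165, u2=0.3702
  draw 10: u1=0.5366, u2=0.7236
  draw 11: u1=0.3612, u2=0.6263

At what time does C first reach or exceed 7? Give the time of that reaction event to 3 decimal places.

Threshold first reached at t = 0.024

t=0.000: D=5 E=5 C=6 P=2 M=5
Draw 1: a1=0.605, a2=2.904, a3=3.240, a4=3.330, a0=10.079; τ=−ln(0.7860)/10.079=0.024 → t=0.024; u2·a0=0.7256·10.079=7.313; a1+…+a3=6.749 < 7.313 ≤ a1+…+a4=10.079 → R4 fires; D=4 E=5 C=8 P=3 M=5
Draw 2: a1=0.605, a2=5.808, a3=4.860, a4=3.996, a0=15.269; τ=−ln(0.7307)/15.269=0.021 → t=0.044; u2·a0=0.1737·15.269=2.652; a1=0.605 < 2.652 ≤ a1+a2=6.413 → R2 fires; D=4 E=5 C=7 P=3 M=6
Draw 3: a1=0.726, a2=5.082, a3=5.832, a4=3.996, a0=15.636; τ=−ln(0.5250)/15.636=0.041 → t=0.086; u2·a0=0.5553·15.636=8.683; a1+a2=5.808 < 8.683 ≤ a1+…+a3=11.640 → R3 fires; D=4 E=5 C=8 P=4 M=5
Draw 4: a1=0.605, a2=7.744, a3=6.480, a4=5.328, a0=20.157; τ=−ln(0.4229)/20.157=0.043 → t=0.128; u2·a0=0.0737·20.157=1.486; a1=0.605 < 1.486 ≤ a1+a2=8.349 → R2 fires; D=4 E=5 C=7 P=4 M=6
Draw 5: a1=0.726, a2=6.776, a3=7.776, a4=5.328, a0=20.606; τ=−ln(0.2212)/20.606=0.073 → t=0.202; u2·a0=0.6880·20.606=14.177; a1+a2=7.502 < 14.177 ≤ a1+…+a3=15.278 → R3 fires; D=4 E=5 C=8 P=5 M=5
Draw 6: a1=0.605, a2=9.680, a3=8.100, a4=6.660, a0=25.045; τ=−ln(0.7499)/25.045=0.011 → t=0.213; u2·a0=0.4653·25.045=11.653; a1+a2=10.285 < 11.653 ≤ a1+…+a3=18.385 → R3 fires; D=4 E=5 C=9 P=6 M=4
Draw 7: a1=0.484, a2=13.068, a3=7.776, a4=7.992, a0=29.320; τ=−ln(0.4512)/29.320=0.027 → t=0.240; u2·a0=0.1783·29.320=5.228; a1=0.484 < 5.228 ≤ a1+a2=13.552 → R2 fires; D=4 E=5 C=8 P=6 M=5
Draw 8: a1=0.605, a2=11.616, a3=9.720, a4=7.992, a0=29.933; τ=−ln(0.3098)/29.933=0.039 → t=0.279; u2·a0=0.6520·29.933=19.516; a1+a2=12.221 < 19.516 ≤ a1+…+a3=21.941 → R3 fires; D=4 E=5 C=9 P=7 M=4
Draw 9: a1=0.484, a2=15.246, a3=9.072, a4=9.324, a0=34.126; τ=−ln(0.1165)/34.126=0.063 → t=0.342; u2·a0=0.3702·34.126=12.633; a1=0.484 < 12.633 ≤ a1+a2=15.730 → R2 fires; D=4 E=5 C=8 P=7 M=5
Draw 10: a1=0.605, a2=13.552, a3=11.340, a4=9.324, a0=34.821; τ=−ln(0.5366)/34.821=0.018 → t=0.360; u2·a0=0.7236·34.821=25.196; a1+a2=14.157 < 25.196 ≤ a1+…+a3=25.497 → R3 fires; D=4 E=5 C=9 P=8 M=4
Draw 11: a1=0.484, a2=17.424, a3=10.368, a4=10.656, a0=38.932; τ=−ln(0.3612)/38.932=0.026 → t=0.386 > T=0.38: stop.
C first becomes ≥ 7 when it reaches 8 at the event at t=0.024.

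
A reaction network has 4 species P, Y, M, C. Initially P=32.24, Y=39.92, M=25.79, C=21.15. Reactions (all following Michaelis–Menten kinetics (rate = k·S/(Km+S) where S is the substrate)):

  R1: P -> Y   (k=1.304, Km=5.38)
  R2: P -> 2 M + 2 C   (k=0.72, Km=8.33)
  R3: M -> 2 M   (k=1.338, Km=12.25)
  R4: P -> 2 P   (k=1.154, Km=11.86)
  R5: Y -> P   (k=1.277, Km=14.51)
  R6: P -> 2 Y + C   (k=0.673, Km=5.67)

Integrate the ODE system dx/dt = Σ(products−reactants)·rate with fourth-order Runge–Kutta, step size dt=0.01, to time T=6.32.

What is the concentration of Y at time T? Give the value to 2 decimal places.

RK4 with dt=0.01: 632 steps to T=6.32. Trajectory (selected grid times):
t=0.00: P=32.24 Y=39.92 M=25.79 C=21.15
t=0.70: P=31.91 Y=40.84 M=27.23 C=22.35
t=1.40: P=31.58 Y=41.76 M=28.68 C=23.55
t=2.11: P=31.25 Y=42.69 M=30.16 C=24.76
t=2.81: P=30.93 Y=43.59 M=31.62 C=25.95
t=3.51: P=30.61 Y=44.49 M=33.10 C=27.15
t=4.21: P=30.30 Y=45.39 M=34.58 C=28.33
t=4.92: P=29.99 Y=46.29 M=36.08 C=29.54
t=5.62: P=29.68 Y=47.17 M=37.57 C=30.72
t=6.32: P=29.38 Y=48.05 M=39.07 C=31.90
Read off Y at T=6.32: 48.05

Y at T = 48.05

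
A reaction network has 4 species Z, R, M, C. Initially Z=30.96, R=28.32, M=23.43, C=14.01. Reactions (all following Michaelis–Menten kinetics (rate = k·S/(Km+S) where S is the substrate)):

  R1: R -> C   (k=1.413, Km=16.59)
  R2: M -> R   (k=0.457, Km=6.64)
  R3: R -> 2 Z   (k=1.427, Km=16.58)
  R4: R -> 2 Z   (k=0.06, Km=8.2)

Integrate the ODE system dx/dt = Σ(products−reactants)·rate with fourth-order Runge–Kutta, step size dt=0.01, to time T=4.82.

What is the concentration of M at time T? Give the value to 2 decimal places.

M at T = 21.73

RK4 with dt=0.01: 482 steps to T=4.82. Trajectory (selected grid times):
t=0.00: Z=30.96 R=28.32 M=23.43 C=14.01
t=0.54: Z=31.98 R=27.52 M=23.24 C=14.49
t=1.07: Z=32.96 R=26.75 M=23.05 C=14.95
t=1.61: Z=33.96 R=25.98 M=22.86 C=15.42
t=2.14: Z=34.93 R=25.23 M=22.67 C=15.88
t=2.68: Z=35.90 R=24.48 M=22.48 C=16.33
t=3.21: Z=36.84 R=23.75 M=22.29 C=16.78
t=3.75: Z=37.79 R=23.02 M=22.10 C=17.22
t=4.28: Z=38.71 R=22.31 M=21.92 C=17.66
t=4.82: Z=39.64 R=21.60 M=21.73 C=18.09
Read off M at T=4.82: 21.73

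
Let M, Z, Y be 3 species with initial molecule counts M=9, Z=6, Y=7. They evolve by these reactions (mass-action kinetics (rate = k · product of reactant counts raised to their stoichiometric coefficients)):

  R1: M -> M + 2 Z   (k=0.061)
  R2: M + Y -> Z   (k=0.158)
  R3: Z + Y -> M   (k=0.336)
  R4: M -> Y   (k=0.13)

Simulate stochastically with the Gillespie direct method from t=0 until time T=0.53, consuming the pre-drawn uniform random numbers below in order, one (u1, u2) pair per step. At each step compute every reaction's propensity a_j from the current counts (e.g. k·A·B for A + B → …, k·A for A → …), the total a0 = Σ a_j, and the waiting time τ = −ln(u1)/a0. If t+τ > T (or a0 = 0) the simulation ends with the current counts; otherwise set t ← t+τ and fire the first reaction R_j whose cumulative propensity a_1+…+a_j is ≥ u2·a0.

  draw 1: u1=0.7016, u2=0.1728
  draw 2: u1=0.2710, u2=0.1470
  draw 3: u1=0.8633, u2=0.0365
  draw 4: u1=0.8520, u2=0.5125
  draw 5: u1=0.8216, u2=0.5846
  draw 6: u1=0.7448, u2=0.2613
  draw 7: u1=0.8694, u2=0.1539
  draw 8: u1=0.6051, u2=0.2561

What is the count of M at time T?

M at T = 6

t=0.000: M=9 Z=6 Y=7
Draw 1: a1=0.549, a2=9.954, a3=14.112, a4=1.170, a0=25.785; τ=−ln(0.7016)/25.785=0.014 → t=0.014; u2·a0=0.1728·25.785=4.456; a1=0.549 < 4.456 ≤ a1+a2=10.503 → R2 fires; M=8 Z=7 Y=6
Draw 2: a1=0.488, a2=7.584, a3=14.112, a4=1.040, a0=23.224; τ=−ln(0.2710)/23.224=0.056 → t=0.070; u2·a0=0.1470·23.224=3.414; a1=0.488 < 3.414 ≤ a1+a2=8.072 → R2 fires; M=7 Z=8 Y=5
Draw 3: a1=0.427, a2=5.530, a3=13.440, a4=0.910, a0=20.307; τ=−ln(0.8633)/20.307=0.007 → t=0.077; u2·a0=0.0365·20.307=0.741; a1=0.427 < 0.741 ≤ a1+a2=5.957 → R2 fires; M=6 Z=9 Y=4
Draw 4: a1=0.366, a2=3.792, a3=12.096, a4=0.780, a0=17.034; τ=−ln(0.8520)/17.034=0.009 → t=0.087; u2·a0=0.5125·17.034=8.730; a1+a2=4.158 < 8.730 ≤ a1+…+a3=16.254 → R3 fires; M=7 Z=8 Y=3
Draw 5: a1=0.427, a2=3.318, a3=8.064, a4=0.910, a0=12.719; τ=−ln(0.8216)/12.719=0.015 → t=0.102; u2·a0=0.5846·12.719=7.436; a1+a2=3.745 < 7.436 ≤ a1+…+a3=11.809 → R3 fires; M=8 Z=7 Y=2
Draw 6: a1=0.488, a2=2.528, a3=4.704, a4=1.040, a0=8.760; τ=−ln(0.7448)/8.760=0.034 → t=0.136; u2·a0=0.2613·8.760=2.289; a1=0.488 < 2.289 ≤ a1+a2=3.016 → R2 fires; M=7 Z=8 Y=1
Draw 7: a1=0.427, a2=1.106, a3=2.688, a4=0.910, a0=5.131; τ=−ln(0.8694)/5.131=0.027 → t=0.163; u2·a0=0.1539·5.131=0.790; a1=0.427 < 0.790 ≤ a1+a2=1.533 → R2 fires; M=6 Z=9 Y=0
Draw 8: a1=0.366, a2=0.000, a3=0.000, a4=0.780, a0=1.146; τ=−ln(0.6051)/1.146=0.438 → t=0.601 > T=0.53: stop.
Read off M at T=0.53: 6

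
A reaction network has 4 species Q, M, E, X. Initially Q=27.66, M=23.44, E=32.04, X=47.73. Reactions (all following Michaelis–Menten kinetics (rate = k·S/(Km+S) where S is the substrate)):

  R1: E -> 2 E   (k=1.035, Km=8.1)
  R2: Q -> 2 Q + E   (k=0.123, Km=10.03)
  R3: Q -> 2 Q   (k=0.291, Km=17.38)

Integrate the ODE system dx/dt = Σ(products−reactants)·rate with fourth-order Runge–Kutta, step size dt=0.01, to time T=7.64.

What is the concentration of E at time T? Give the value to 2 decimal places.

E at T = 39.17

RK4 with dt=0.01: 764 steps to T=7.64. Trajectory (selected grid times):
t=0.00: Q=27.66 M=23.44 E=32.04 X=47.73
t=0.85: Q=27.89 M=23.44 E=32.82 X=47.73
t=1.70: Q=28.12 M=23.44 E=33.60 X=47.73
t=2.55: Q=28.35 M=23.44 E=34.39 X=47.73
t=3.40: Q=28.58 M=23.44 E=35.18 X=47.73
t=4.24: Q=28.81 M=23.44 E=35.97 X=47.73
t=5.09: Q=29.04 M=23.44 E=36.77 X=47.73
t=5.94: Q=29.27 M=23.44 E=37.57 X=47.73
t=6.79: Q=29.51 M=23.44 E=38.37 X=47.73
t=7.64: Q=29.74 M=23.44 E=39.17 X=47.73
Read off E at T=7.64: 39.17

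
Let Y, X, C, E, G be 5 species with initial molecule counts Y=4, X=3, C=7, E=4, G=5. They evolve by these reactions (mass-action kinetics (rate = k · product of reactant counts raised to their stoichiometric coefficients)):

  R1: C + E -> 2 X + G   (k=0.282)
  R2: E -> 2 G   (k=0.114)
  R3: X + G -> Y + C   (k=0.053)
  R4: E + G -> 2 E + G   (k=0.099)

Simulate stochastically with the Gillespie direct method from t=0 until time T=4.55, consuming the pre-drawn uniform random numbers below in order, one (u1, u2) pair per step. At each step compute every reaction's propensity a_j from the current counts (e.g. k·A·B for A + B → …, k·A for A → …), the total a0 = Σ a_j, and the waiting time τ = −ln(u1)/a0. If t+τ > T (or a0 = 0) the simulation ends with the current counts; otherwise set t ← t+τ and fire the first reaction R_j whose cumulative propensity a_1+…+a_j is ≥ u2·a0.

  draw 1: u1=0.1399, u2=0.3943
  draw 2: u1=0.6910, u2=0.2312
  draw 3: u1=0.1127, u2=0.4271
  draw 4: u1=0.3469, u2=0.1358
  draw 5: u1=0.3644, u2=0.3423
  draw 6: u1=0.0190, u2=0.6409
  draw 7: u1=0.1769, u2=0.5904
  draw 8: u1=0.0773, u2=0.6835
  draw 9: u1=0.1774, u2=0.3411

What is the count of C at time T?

t=0.000: Y=4 X=3 C=7 E=4 G=5
Draw 1: a1=7.896, a2=0.456, a3=0.795, a4=1.980, a0=11.127; τ=−ln(0.1399)/11.127=0.177 → t=0.177; u2·a0=0.3943·11.127=4.387 ≤ a1=7.896 → R1 fires; Y=4 X=5 C=6 E=3 G=6
Draw 2: a1=5.076, a2=0.342, a3=1.590, a4=1.782, a0=8.790; τ=−ln(0.6910)/8.790=0.042 → t=0.219; u2·a0=0.2312·8.790=2.032 ≤ a1=5.076 → R1 fires; Y=4 X=7 C=5 E=2 G=7
Draw 3: a1=2.820, a2=0.228, a3=2.597, a4=1.386, a0=7.031; τ=−ln(0.1127)/7.031=0.310 → t=0.529; u2·a0=0.4271·7.031=3.003; a1=2.820 < 3.003 ≤ a1+a2=3.048 → R2 fires; Y=4 X=7 C=5 E=1 G=9
Draw 4: a1=1.410, a2=0.114, a3=3.339, a4=0.891, a0=5.754; τ=−ln(0.3469)/5.754=0.184 → t=0.713; u2·a0=0.1358·5.754=0.781 ≤ a1=1.410 → R1 fires; Y=4 X=9 C=4 E=0 G=10
Draw 5: a1=0.000, a2=0.000, a3=4.770, a4=0.000, a0=4.770; τ=−ln(0.3644)/4.770=0.212 → t=0.925; u2·a0=0.3423·4.770=1.633; a1+a2=0.000 < 1.633 ≤ a1+…+a3=4.770 → R3 fires; Y=5 X=8 C=5 E=0 G=9
Draw 6: a1=0.000, a2=0.000, a3=3.816, a4=0.000, a0=3.816; τ=−ln(0.0190)/3.816=1.039 → t=1.964; u2·a0=0.6409·3.816=2.446; a1+a2=0.000 < 2.446 ≤ a1+…+a3=3.816 → R3 fires; Y=6 X=7 C=6 E=0 G=8
Draw 7: a1=0.000, a2=0.000, a3=2.968, a4=0.000, a0=2.968; τ=−ln(0.1769)/2.968=0.584 → t=2.547; u2·a0=0.5904·2.968=1.752; a1+a2=0.000 < 1.752 ≤ a1+…+a3=2.968 → R3 fires; Y=7 X=6 C=7 E=0 G=7
Draw 8: a1=0.000, a2=0.000, a3=2.226, a4=0.000, a0=2.226; τ=−ln(0.0773)/2.226=1.150 → t=3.697; u2·a0=0.6835·2.226=1.521; a1+a2=0.000 < 1.521 ≤ a1+…+a3=2.226 → R3 fires; Y=8 X=5 C=8 E=0 G=6
Draw 9: a1=0.000, a2=0.000, a3=1.590, a4=0.000, a0=1.590; τ=−ln(0.1774)/1.590=1.088 → t=4.785 > T=4.55: stop.
Read off C at T=4.55: 8

C at T = 8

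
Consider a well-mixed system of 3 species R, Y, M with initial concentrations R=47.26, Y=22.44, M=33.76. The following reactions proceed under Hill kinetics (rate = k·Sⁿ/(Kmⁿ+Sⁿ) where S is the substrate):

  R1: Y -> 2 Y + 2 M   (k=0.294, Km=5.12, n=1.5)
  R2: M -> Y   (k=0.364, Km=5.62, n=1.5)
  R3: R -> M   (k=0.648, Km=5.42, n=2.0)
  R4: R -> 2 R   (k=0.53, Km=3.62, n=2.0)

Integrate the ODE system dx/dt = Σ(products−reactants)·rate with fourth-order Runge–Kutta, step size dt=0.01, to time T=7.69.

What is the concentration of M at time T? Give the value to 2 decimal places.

RK4 with dt=0.01: 769 steps to T=7.69. Trajectory (selected grid times):
t=0.00: R=47.26 Y=22.44 M=33.76
t=0.85: R=47.16 Y=22.96 M=34.47
t=1.71: R=47.07 Y=23.48 M=35.18
t=2.56: R=46.97 Y=24.00 M=35.89
t=3.42: R=46.87 Y=24.52 M=36.60
t=4.27: R=46.78 Y=25.04 M=37.31
t=5.13: R=46.68 Y=25.57 M=38.03
t=5.98: R=46.59 Y=26.09 M=38.74
t=6.84: R=46.49 Y=26.62 M=39.46
t=7.69: R=46.39 Y=27.15 M=40.17
Read off M at T=7.69: 40.17

M at T = 40.17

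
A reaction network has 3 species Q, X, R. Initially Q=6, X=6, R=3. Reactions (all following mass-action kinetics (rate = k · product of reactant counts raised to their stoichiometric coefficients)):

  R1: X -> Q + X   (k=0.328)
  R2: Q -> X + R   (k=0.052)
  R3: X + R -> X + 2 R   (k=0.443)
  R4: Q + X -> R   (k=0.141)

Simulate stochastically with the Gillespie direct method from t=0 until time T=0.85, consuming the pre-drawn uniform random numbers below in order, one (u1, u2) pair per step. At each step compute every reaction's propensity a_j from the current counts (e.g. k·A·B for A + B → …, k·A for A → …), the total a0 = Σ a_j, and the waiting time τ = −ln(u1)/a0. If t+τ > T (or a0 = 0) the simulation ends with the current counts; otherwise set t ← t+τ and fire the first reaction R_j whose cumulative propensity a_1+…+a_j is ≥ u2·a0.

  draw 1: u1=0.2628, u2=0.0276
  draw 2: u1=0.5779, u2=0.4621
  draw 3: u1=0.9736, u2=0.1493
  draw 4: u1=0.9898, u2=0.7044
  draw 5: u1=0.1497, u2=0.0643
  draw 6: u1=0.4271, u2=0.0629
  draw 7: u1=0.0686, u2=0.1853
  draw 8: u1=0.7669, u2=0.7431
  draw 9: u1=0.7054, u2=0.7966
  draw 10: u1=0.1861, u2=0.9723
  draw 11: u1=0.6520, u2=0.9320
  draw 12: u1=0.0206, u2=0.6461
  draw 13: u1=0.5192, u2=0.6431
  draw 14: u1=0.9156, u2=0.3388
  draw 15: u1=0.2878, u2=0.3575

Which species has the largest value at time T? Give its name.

Dominant species at T: R

t=0.000: Q=6 X=6 R=3
Draw 1: a1=1.968, a2=0.312, a3=7.974, a4=5.076, a0=15.330; τ=−ln(0.2628)/15.330=0.087 → t=0.087; u2·a0=0.0276·15.330=0.423 ≤ a1=1.968 → R1 fires; Q=7 X=6 R=3
Draw 2: a1=1.968, a2=0.364, a3=7.974, a4=5.922, a0=16.228; τ=−ln(0.5779)/16.228=0.034 → t=0.121; u2·a0=0.4621·16.228=7.499; a1+a2=2.332 < 7.499 ≤ a1+…+a3=10.306 → R3 fires; Q=7 X=6 R=4
Draw 3: a1=1.968, a2=0.364, a3=10.632, a4=5.922, a0=18.886; τ=−ln(0.9736)/18.886=0.001 → t=0.122; u2·a0=0.1493·18.886=2.820; a1+a2=2.332 < 2.820 ≤ a1+…+a3=12.964 → R3 fires; Q=7 X=6 R=5
Draw 4: a1=1.968, a2=0.364, a3=13.290, a4=5.922, a0=21.544; τ=−ln(0.9898)/21.544=0.000 → t=0.123; u2·a0=0.7044·21.544=15.176; a1+a2=2.332 < 15.176 ≤ a1+…+a3=15.622 → R3 fires; Q=7 X=6 R=6
Draw 5: a1=1.968, a2=0.364, a3=15.948, a4=5.922, a0=24.202; τ=−ln(0.1497)/24.202=0.078 → t=0.201; u2·a0=0.0643·24.202=1.556 ≤ a1=1.968 → R1 fires; Q=8 X=6 R=6
Draw 6: a1=1.968, a2=0.416, a3=15.948, a4=6.768, a0=25.100; τ=−ln(0.4271)/25.100=0.034 → t=0.235; u2·a0=0.0629·25.100=1.579 ≤ a1=1.968 → R1 fires; Q=9 X=6 R=6
Draw 7: a1=1.968, a2=0.468, a3=15.948, a4=7.614, a0=25.998; τ=−ln(0.0686)/25.998=0.103 → t=0.338; u2·a0=0.1853·25.998=4.817; a1+a2=2.436 < 4.817 ≤ a1+…+a3=18.384 → R3 fires; Q=9 X=6 R=7
Draw 8: a1=1.968, a2=0.468, a3=18.606, a4=7.614, a0=28.656; τ=−ln(0.7669)/28.656=0.009 → t=0.348; u2·a0=0.7431·28.656=21.294; a1+…+a3=21.042 < 21.294 ≤ a1+…+a4=28.656 → R4 fires; Q=8 X=5 R=8
Draw 9: a1=1.640, a2=0.416, a3=17.720, a4=5.640, a0=25.416; τ=−ln(0.7054)/25.416=0.014 → t=0.361; u2·a0=0.7966·25.416=20.246; a1+…+a3=19.776 < 20.246 ≤ a1+…+a4=25.416 → R4 fires; Q=7 X=4 R=9
Draw 10: a1=1.312, a2=0.364, a3=15.948, a4=3.948, a0=21.572; τ=−ln(0.1861)/21.572=0.078 → t=0.439; u2·a0=0.9723·21.572=20.974; a1+…+a3=17.624 < 20.974 ≤ a1+…+a4=21.572 → R4 fires; Q=6 X=3 R=10
Draw 11: a1=0.984, a2=0.312, a3=13.290, a4=2.538, a0=17.124; τ=−ln(0.6520)/17.124=0.025 → t=0.464; u2·a0=0.9320·17.124=15.960; a1+…+a3=14.586 < 15.960 ≤ a1+…+a4=17.124 → R4 fires; Q=5 X=2 R=11
Draw 12: a1=0.656, a2=0.260, a3=9.746, a4=1.410, a0=12.072; τ=−ln(0.0206)/12.072=0.322 → t=0.786; u2·a0=0.6461·12.072=7.800; a1+a2=0.916 < 7.800 ≤ a1+…+a3=10.662 → R3 fires; Q=5 X=2 R=12
Draw 13: a1=0.656, a2=0.260, a3=10.632, a4=1.410, a0=12.958; τ=−ln(0.5192)/12.958=0.051 → t=0.836; u2·a0=0.6431·12.958=8.333; a1+a2=0.916 < 8.333 ≤ a1+…+a3=11.548 → R3 fires; Q=5 X=2 R=13
Draw 14: a1=0.656, a2=0.260, a3=11.518, a4=1.410, a0=13.844; τ=−ln(0.9156)/13.844=0.006 → t=0.843; u2·a0=0.3388·13.844=4.690; a1+a2=0.916 < 4.690 ≤ a1+…+a3=12.434 → R3 fires; Q=5 X=2 R=14
Draw 15: a1=0.656, a2=0.260, a3=12.404, a4=1.410, a0=14.730; τ=−ln(0.2878)/14.730=0.085 → t=0.927 > T=0.85: stop.
At T=0.85: Q=5 X=2 R=14; the largest is R.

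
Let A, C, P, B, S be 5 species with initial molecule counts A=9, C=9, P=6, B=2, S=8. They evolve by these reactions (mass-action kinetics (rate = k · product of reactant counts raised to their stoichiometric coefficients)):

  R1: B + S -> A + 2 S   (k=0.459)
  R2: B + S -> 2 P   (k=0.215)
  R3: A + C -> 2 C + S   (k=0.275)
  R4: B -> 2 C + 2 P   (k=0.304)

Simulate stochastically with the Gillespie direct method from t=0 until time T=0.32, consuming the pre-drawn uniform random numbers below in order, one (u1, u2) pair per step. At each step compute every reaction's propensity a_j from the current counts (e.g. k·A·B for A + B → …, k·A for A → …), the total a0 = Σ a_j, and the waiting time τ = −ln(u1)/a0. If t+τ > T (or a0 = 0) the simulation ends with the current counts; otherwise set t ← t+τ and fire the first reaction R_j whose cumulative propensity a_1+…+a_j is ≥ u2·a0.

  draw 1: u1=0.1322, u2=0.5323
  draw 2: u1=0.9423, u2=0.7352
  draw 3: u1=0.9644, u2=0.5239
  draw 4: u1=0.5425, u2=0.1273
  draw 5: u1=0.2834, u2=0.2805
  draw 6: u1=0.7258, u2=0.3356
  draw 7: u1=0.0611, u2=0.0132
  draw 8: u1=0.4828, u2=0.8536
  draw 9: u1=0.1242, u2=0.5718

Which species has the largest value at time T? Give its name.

Dominant species at T: S

t=0.000: A=9 C=9 P=6 B=2 S=8
Draw 1: a1=7.344, a2=3.440, a3=22.275, a4=0.608, a0=33.667; τ=−ln(0.1322)/33.667=0.060 → t=0.060; u2·a0=0.5323·33.667=17.921; a1+a2=10.784 < 17.921 ≤ a1+…+a3=33.059 → R3 fires; A=8 C=10 P=6 B=2 S=9
Draw 2: a1=8.262, a2=3.870, a3=22.000, a4=0.608, a0=34.740; τ=−ln(0.9423)/34.740=0.002 → t=0.062; u2·a0=0.7352·34.740=25.541; a1+a2=12.132 < 25.541 ≤ a1+…+a3=34.132 → R3 fires; A=7 C=11 P=6 B=2 S=10
Draw 3: a1=9.180, a2=4.300, a3=21.175, a4=0.608, a0=35.263; τ=−ln(0.9644)/35.263=0.001 → t=0.063; u2·a0=0.5239·35.263=18.474; a1+a2=13.480 < 18.474 ≤ a1+…+a3=34.655 → R3 fires; A=6 C=12 P=6 B=2 S=11
Draw 4: a1=10.098, a2=4.730, a3=19.800, a4=0.608, a0=35.236; τ=−ln(0.5425)/35.236=0.017 → t=0.080; u2·a0=0.1273·35.236=4.486 ≤ a1=10.098 → R1 fires; A=7 C=12 P=6 B=1 S=12
Draw 5: a1=5.508, a2=2.580, a3=23.100, a4=0.304, a0=31.492; τ=−ln(0.2834)/31.492=0.040 → t=0.120; u2·a0=0.2805·31.492=8.834; a1+a2=8.088 < 8.834 ≤ a1+…+a3=31.188 → R3 fires; A=6 C=13 P=6 B=1 S=13
Draw 6: a1=5.967, a2=2.795, a3=21.450, a4=0.304, a0=30.516; τ=−ln(0.7258)/30.516=0.011 → t=0.131; u2·a0=0.3356·30.516=10.241; a1+a2=8.762 < 10.241 ≤ a1+…+a3=30.212 → R3 fires; A=5 C=14 P=6 B=1 S=14
Draw 7: a1=6.426, a2=3.010, a3=19.250, a4=0.304, a0=28.990; τ=−ln(0.0611)/28.990=0.096 → t=0.227; u2·a0=0.0132·28.990=0.383 ≤ a1=6.426 → R1 fires; A=6 C=14 P=6 B=0 S=15
Draw 8: a1=0.000, a2=0.000, a3=23.100, a4=0.000, a0=23.100; τ=−ln(0.4828)/23.100=0.032 → t=0.259; u2·a0=0.8536·23.100=19.718; a1+a2=0.000 < 19.718 ≤ a1+…+a3=23.100 → R3 fires; A=5 C=15 P=6 B=0 S=16
Draw 9: a1=0.000, a2=0.000, a3=20.625, a4=0.000, a0=20.625; τ=−ln(0.1242)/20.625=0.101 → t=0.360 > T=0.32: stop.
At T=0.32: A=5 C=15 P=6 B=0 S=16; the largest is S.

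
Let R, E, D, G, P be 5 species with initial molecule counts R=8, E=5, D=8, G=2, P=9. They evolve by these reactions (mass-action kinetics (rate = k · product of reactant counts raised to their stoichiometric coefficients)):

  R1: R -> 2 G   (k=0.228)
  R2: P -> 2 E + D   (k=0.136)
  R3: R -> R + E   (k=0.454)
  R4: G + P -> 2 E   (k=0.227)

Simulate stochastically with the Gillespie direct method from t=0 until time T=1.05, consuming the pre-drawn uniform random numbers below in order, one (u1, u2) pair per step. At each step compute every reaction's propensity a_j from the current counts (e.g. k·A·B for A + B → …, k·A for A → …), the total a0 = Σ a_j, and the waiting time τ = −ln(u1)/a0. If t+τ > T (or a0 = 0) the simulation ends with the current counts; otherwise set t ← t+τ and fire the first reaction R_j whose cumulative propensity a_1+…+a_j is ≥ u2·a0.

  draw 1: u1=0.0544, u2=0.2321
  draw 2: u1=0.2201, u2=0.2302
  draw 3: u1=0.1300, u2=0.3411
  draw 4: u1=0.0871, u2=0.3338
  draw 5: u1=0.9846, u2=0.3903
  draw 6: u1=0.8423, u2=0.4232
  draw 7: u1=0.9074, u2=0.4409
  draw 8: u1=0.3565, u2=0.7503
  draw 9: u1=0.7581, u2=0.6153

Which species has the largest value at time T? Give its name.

t=0.000: R=8 E=5 D=8 G=2 P=9
Draw 1: a1=1.824, a2=1.224, a3=3.632, a4=4.086, a0=10.766; τ=−ln(0.0544)/10.766=0.270 → t=0.270; u2·a0=0.2321·10.766=2.499; a1=1.824 < 2.499 ≤ a1+a2=3.048 → R2 fires; R=8 E=7 D=9 G=2 P=8
Draw 2: a1=1.824, a2=1.088, a3=3.632, a4=3.632, a0=10.176; τ=−ln(0.2201)/10.176=0.149 → t=0.419; u2·a0=0.2302·10.176=2.343; a1=1.824 < 2.343 ≤ a1+a2=2.912 → R2 fires; R=8 E=9 D=10 G=2 P=7
Draw 3: a1=1.824, a2=0.952, a3=3.632, a4=3.178, a0=9.586; τ=−ln(0.1300)/9.586=0.213 → t=0.632; u2·a0=0.3411·9.586=3.270; a1+a2=2.776 < 3.270 ≤ a1+…+a3=6.408 → R3 fires; R=8 E=10 D=10 G=2 P=7
Draw 4: a1=1.824, a2=0.952, a3=3.632, a4=3.178, a0=9.586; τ=−ln(0.0871)/9.586=0.255 → t=0.887; u2·a0=0.3338·9.586=3.200; a1+a2=2.776 < 3.200 ≤ a1+…+a3=6.408 → R3 fires; R=8 E=11 D=10 G=2 P=7
Draw 5: a1=1.824, a2=0.952, a3=3.632, a4=3.178, a0=9.586; τ=−ln(0.9846)/9.586=0.002 → t=0.888; u2·a0=0.3903·9.586=3.741; a1+a2=2.776 < 3.741 ≤ a1+…+a3=6.408 → R3 fires; R=8 E=12 D=10 G=2 P=7
Draw 6: a1=1.824, a2=0.952, a3=3.632, a4=3.178, a0=9.586; τ=−ln(0.8423)/9.586=0.018 → t=0.906; u2·a0=0.4232·9.586=4.057; a1+a2=2.776 < 4.057 ≤ a1+…+a3=6.408 → R3 fires; R=8 E=13 D=10 G=2 P=7
Draw 7: a1=1.824, a2=0.952, a3=3.632, a4=3.178, a0=9.586; τ=−ln(0.9074)/9.586=0.010 → t=0.916; u2·a0=0.4409·9.586=4.226; a1+a2=2.776 < 4.226 ≤ a1+…+a3=6.408 → R3 fires; R=8 E=14 D=10 G=2 P=7
Draw 8: a1=1.824, a2=0.952, a3=3.632, a4=3.178, a0=9.586; τ=−ln(0.3565)/9.586=0.108 → t=1.024; u2·a0=0.7503·9.586=7.192; a1+…+a3=6.408 < 7.192 ≤ a1+…+a4=9.586 → R4 fires; R=8 E=16 D=10 G=1 P=6
Draw 9: a1=1.824, a2=0.816, a3=3.632, a4=1.362, a0=7.634; τ=−ln(0.7581)/7.634=0.036 → t=1.060 > T=1.05: stop.
At T=1.05: R=8 E=16 D=10 G=1 P=6; the largest is E.

Dominant species at T: E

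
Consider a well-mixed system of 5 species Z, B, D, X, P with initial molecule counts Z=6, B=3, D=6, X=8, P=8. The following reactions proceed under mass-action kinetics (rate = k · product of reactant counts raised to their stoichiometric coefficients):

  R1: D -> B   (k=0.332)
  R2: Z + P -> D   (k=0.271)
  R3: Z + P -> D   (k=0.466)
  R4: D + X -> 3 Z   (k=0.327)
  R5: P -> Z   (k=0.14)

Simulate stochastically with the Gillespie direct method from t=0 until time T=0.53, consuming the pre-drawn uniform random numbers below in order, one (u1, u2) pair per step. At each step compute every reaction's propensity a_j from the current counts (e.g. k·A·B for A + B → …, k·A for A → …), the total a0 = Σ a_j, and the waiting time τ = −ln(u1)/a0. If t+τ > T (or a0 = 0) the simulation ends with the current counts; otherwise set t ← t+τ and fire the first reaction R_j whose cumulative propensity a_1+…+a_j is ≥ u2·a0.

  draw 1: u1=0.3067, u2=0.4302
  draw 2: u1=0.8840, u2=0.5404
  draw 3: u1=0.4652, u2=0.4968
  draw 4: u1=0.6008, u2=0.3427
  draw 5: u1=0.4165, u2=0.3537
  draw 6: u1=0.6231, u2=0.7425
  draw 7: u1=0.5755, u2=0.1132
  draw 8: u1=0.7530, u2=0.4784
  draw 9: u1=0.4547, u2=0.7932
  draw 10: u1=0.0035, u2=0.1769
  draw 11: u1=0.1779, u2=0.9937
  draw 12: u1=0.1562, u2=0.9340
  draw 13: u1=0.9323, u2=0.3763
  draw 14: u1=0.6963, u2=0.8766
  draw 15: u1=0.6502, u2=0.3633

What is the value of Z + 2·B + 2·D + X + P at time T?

Value at T = 40

Check how each reaction changes W = Z + 2·B + 2·D + X + P (weight of products minus weight of reactants):
R1: D -> B: (2·1) − (2·1) = 2 − 2 = 0
R2: Z + P -> D: (2·1) − (1·1 + 1·1) = 2 − 2 = 0
R3: Z + P -> D: (2·1) − (1·1 + 1·1) = 2 − 2 = 0
R4: D + X -> 3 Z: (1·3) − (2·1 + 1·1) = 3 − 3 = 0
R5: P -> Z: (1·1) − (1·1) = 1 − 1 = 0
Every reaction leaves W unchanged, so W is conserved and no simulation is needed: W(T) = W(0) = 6 + 2·3 + 2·6 + 8 + 8 = 40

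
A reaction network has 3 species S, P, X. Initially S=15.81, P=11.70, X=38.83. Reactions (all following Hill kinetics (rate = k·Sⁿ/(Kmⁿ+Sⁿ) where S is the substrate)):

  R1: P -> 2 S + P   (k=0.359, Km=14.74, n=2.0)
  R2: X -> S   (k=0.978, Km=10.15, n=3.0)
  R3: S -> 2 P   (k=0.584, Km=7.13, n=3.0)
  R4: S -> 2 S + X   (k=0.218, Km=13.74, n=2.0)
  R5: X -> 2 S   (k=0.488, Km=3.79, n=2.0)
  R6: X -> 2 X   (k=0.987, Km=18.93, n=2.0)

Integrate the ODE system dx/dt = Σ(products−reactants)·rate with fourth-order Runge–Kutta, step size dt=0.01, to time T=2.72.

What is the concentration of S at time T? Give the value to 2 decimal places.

S at T = 20.80

RK4 with dt=0.01: 272 steps to T=2.72. Trajectory (selected grid times):
t=0.00: S=15.81 P=11.70 X=38.83
t=0.30: S=16.35 P=12.02 X=38.67
t=0.60: S=16.89 P=12.35 X=38.52
t=0.91: S=17.45 P=12.68 X=38.36
t=1.21: S=18.00 P=13.01 X=38.20
t=1.51: S=18.55 P=13.34 X=38.05
t=1.81: S=19.10 P=13.68 X=37.90
t=2.12: S=19.68 P=14.02 X=37.74
t=2.42: S=20.24 P=14.36 X=37.59
t=2.72: S=20.80 P=14.69 X=37.44
Read off S at T=2.72: 20.80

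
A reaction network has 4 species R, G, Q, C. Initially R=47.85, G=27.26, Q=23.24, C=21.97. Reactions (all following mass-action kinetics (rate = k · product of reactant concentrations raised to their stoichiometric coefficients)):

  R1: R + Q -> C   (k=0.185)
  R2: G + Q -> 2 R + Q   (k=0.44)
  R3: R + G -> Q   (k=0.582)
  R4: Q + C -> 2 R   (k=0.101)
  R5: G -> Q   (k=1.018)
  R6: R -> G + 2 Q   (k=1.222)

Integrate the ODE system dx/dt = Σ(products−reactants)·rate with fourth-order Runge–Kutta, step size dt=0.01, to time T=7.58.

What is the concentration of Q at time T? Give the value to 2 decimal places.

RK4 with dt=0.01: 758 steps to T=7.58. Trajectory (selected grid times):
t=0.00: R=47.85 G=27.26 Q=23.24 C=21.97
t=0.84: R=28.03 G=1.59 Q=9.68 C=48.08
t=1.68: R=27.39 G=1.59 Q=9.35 C=49.34
t=2.53: R=27.56 G=1.59 Q=9.32 C=49.88
t=3.37: R=27.77 G=1.59 Q=9.32 C=50.33
t=4.21: R=27.97 G=1.60 Q=9.32 C=50.74
t=5.05: R=28.15 G=1.60 Q=9.32 C=51.11
t=5.90: R=28.31 G=1.60 Q=9.32 C=51.45
t=6.74: R=28.46 G=1.60 Q=9.32 C=51.75
t=7.58: R=28.59 G=1.61 Q=9.32 C=52.03
Read off Q at T=7.58: 9.32

Q at T = 9.32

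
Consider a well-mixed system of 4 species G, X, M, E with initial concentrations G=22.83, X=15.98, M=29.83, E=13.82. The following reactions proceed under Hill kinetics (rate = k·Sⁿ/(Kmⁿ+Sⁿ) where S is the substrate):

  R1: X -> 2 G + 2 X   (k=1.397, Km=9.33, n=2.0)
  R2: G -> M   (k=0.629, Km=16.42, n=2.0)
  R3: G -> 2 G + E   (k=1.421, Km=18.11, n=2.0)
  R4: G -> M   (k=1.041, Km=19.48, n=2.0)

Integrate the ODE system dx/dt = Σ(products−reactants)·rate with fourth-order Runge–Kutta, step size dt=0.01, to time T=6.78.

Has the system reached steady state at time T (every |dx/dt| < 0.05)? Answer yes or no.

RK4 with dt=0.01: 678 steps to T=6.78. Trajectory (selected grid times):
t=0.00: G=22.83 X=15.98 M=29.83 E=13.82
t=0.75: G=24.30 X=16.77 M=30.61 E=14.49
t=1.51: G=25.82 X=17.59 M=31.44 E=15.20
t=2.26: G=27.35 X=18.42 M=32.29 E=15.93
t=3.01: G=28.91 X=19.26 M=33.17 E=16.68
t=3.77: G=30.51 X=20.12 M=34.09 E=17.47
t=4.52: G=32.11 X=20.99 M=35.02 E=18.27
t=5.27: G=33.74 X=21.87 M=35.98 E=19.08
t=6.03: G=35.40 X=22.78 M=36.97 E=19.93
t=6.78: G=37.06 X=23.68 M=37.96 E=20.78
Rates at T: R1=1.2093, R2=0.5258, R3=1.1471, R4=0.8157
dx/dt at T (Σ net stoichiometry × rate): G=+2.2242, X=+1.2093, M=+1.3415, E=+1.1471
Largest |dx/dt| is |+2.2242| (G) ≥ 0.05 → not steady.

Steady state at T: no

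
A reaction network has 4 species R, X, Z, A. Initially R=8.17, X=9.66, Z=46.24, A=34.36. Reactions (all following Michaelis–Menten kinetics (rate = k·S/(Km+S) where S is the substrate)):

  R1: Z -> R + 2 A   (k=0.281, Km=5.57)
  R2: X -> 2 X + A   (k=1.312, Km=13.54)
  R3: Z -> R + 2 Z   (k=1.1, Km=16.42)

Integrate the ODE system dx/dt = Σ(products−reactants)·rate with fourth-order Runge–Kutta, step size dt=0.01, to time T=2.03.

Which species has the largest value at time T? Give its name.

Dominant species at T: Z

RK4 with dt=0.01: 203 steps to T=2.03. Trajectory (selected grid times):
t=0.00: R=8.17 X=9.66 Z=46.24 A=34.36
t=0.23: R=8.41 X=9.79 Z=46.37 A=34.60
t=0.45: R=8.65 X=9.91 Z=46.49 A=34.83
t=0.68: R=8.89 X=10.04 Z=46.62 A=35.08
t=0.90: R=9.13 X=10.16 Z=46.75 A=35.31
t=1.13: R=9.37 X=10.29 Z=46.88 A=35.56
t=1.35: R=9.61 X=10.41 Z=47.00 A=35.79
t=1.58: R=9.85 X=10.55 Z=47.13 A=36.04
t=1.80: R=10.09 X=10.67 Z=47.25 A=36.28
t=2.03: R=10.33 X=10.81 Z=47.38 A=36.53
At T=2.03: R=10.33 X=10.81 Z=47.38 A=36.53; the largest is Z.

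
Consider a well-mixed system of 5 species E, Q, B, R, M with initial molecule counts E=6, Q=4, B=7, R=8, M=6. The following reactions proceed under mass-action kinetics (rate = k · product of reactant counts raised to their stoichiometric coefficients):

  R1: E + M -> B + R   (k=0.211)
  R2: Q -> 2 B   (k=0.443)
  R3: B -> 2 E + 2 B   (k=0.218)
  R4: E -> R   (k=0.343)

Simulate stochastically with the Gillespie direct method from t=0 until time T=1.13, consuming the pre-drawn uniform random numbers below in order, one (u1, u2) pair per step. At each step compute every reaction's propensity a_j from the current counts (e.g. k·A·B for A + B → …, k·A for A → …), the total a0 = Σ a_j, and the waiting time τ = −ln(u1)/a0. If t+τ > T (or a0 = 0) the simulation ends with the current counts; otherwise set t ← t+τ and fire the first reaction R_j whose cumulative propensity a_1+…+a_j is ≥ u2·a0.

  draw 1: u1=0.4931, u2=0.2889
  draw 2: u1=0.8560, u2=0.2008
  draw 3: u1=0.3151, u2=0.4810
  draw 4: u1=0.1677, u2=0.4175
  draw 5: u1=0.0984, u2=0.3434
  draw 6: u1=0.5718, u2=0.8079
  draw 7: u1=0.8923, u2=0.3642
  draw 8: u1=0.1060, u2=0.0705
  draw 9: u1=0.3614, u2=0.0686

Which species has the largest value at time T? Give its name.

t=0.000: E=6 Q=4 B=7 R=8 M=6
Draw 1: a1=7.596, a2=1.772, a3=1.526, a4=2.058, a0=12.952; τ=−ln(0.4931)/12.952=0.055 → t=0.055; u2·a0=0.2889·12.952=3.742 ≤ a1=7.596 → R1 fires; E=5 Q=4 B=8 R=9 M=5
Draw 2: a1=5.275, a2=1.772, a3=1.744, a4=1.715, a0=10.506; τ=−ln(0.8560)/10.506=0.015 → t=0.069; u2·a0=0.2008·10.506=2.110 ≤ a1=5.275 → R1 fires; E=4 Q=4 B=9 R=10 M=4
Draw 3: a1=3.376, a2=1.772, a3=1.962, a4=1.372, a0=8.482; τ=−ln(0.3151)/8.482=0.136 → t=0.206; u2·a0=0.4810·8.482=4.080; a1=3.376 < 4.080 ≤ a1+a2=5.148 → R2 fires; E=4 Q=3 B=11 R=10 M=4
Draw 4: a1=3.376, a2=1.329, a3=2.398, a4=1.372, a0=8.475; τ=−ln(0.1677)/8.475=0.211 → t=0.416; u2·a0=0.4175·8.475=3.538; a1=3.376 < 3.538 ≤ a1+a2=4.705 → R2 fires; E=4 Q=2 B=13 R=10 M=4
Draw 5: a1=3.376, a2=0.886, a3=2.834, a4=1.372, a0=8.468; τ=−ln(0.0984)/8.468=0.274 → t=0.690; u2·a0=0.3434·8.468=2.908 ≤ a1=3.376 → R1 fires; E=3 Q=2 B=14 R=11 M=3
Draw 6: a1=1.899, a2=0.886, a3=3.052, a4=1.029, a0=6.866; τ=−ln(0.5718)/6.866=0.081 → t=0.771; u2·a0=0.8079·6.866=5.547; a1+a2=2.785 < 5.547 ≤ a1+…+a3=5.837 → R3 fires; E=5 Q=2 B=15 R=11 M=3
Draw 7: a1=3.165, a2=0.886, a3=3.270, a4=1.715, a0=9.036; τ=−ln(0.8923)/9.036=0.013 → t=0.784; u2·a0=0.3642·9.036=3.291; a1=3.165 < 3.291 ≤ a1+a2=4.051 → R2 fires; E=5 Q=1 B=17 R=11 M=3
Draw 8: a1=3.165, a2=0.443, a3=3.706, a4=1.715, a0=9.029; τ=−ln(0.1060)/9.029=0.249 → t=1.033; u2·a0=0.0705·9.029=0.637 ≤ a1=3.165 → R1 fires; E=4 Q=1 B=18 R=12 M=2
Draw 9: a1=1.688, a2=0.443, a3=3.924, a4=1.372, a0=7.427; τ=−ln(0.3614)/7.427=0.137 → t=1.170 > T=1.13: stop.
At T=1.13: E=4 Q=1 B=18 R=12 M=2; the largest is B.

Dominant species at T: B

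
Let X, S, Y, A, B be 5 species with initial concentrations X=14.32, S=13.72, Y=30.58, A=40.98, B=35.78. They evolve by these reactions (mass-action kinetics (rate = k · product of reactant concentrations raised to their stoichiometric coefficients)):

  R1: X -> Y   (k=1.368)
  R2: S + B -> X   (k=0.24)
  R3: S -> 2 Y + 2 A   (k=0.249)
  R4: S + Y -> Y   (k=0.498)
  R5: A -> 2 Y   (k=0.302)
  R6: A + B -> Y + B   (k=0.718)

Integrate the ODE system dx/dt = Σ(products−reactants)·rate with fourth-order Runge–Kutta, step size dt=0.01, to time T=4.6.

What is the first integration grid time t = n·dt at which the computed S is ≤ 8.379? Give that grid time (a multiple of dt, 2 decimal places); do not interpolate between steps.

RK4 with dt=0.01: 460 steps to T=4.6. Trajectory (selected grid times):
t=0.00: X=14.32 S=13.72 Y=30.58 A=40.98 B=35.78
t=0.01: X=15.14 S=10.53 Y=40.22 A=31.78 B=34.76
t=0.02: X=15.68 S=7.77 Y=47.58 A=24.79 B=34.00
t=0.51: X=8.91 S=0.00 Y=81.35 A=0.00 B=32.33
t=1.02: X=4.43 S=0.00 Y=85.82 A=0.00 B=32.33
t=1.53: X=2.21 S=0.00 Y=88.05 A=0.00 B=32.33
t=2.04: X=1.10 S=0.00 Y=89.16 A=0.00 B=32.33
t=2.56: X=0.54 S=0.00 Y=89.72 A=0.00 B=32.33
t=3.07: X=0.27 S=0.00 Y=89.99 A=0.00 B=32.33
t=3.58: X=0.13 S=0.00 Y=90.12 A=0.00 B=32.33
t=4.09: X=0.07 S=0.00 Y=90.19 A=0.00 B=32.33
t=4.60: X=0.03 S=0.00 Y=90.22 A=0.00 B=32.33
S(0.01)=10.532 > 8.379 but S(0.02)=7.768 ≤ 8.379, so the first grid time is t=0.02.

Threshold first reached at t = 0.02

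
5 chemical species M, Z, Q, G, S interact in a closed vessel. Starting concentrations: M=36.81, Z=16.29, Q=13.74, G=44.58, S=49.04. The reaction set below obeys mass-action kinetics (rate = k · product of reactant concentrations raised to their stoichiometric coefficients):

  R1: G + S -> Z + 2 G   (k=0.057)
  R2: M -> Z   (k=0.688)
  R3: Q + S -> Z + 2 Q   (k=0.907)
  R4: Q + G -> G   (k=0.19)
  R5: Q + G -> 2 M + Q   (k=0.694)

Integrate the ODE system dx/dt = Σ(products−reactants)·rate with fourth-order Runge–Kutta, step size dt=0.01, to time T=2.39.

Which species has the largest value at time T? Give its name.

RK4 with dt=0.01: 239 steps to T=2.39. Trajectory (selected grid times):
t=0.00: M=36.81 Z=16.29 Q=13.74 G=44.58 S=49.04
t=0.27: M=112.64 Z=85.04 Q=46.49 G=0.02 S=0.00
t=0.53: M=94.22 Z=103.50 Q=46.49 G=0.00 S=0.00
t=0.80: M=78.25 Z=119.47 Q=46.49 G=0.00 S=0.00
t=1.06: M=65.43 Z=132.29 Q=46.49 G=0.00 S=0.00
t=1.33: M=54.34 Z=143.38 Q=46.49 G=0.00 S=0.00
t=1.59: M=45.44 Z=152.28 Q=46.49 G=0.00 S=0.00
t=1.86: M=37.73 Z=159.98 Q=46.49 G=0.00 S=0.00
t=2.12: M=31.55 Z=166.16 Q=46.49 G=0.00 S=0.00
t=2.39: M=26.20 Z=171.51 Q=46.49 G=0.00 S=0.00
At T=2.39: M=26.20 Z=171.51 Q=46.49 G=0.00 S=0.00; the largest is Z.

Dominant species at T: Z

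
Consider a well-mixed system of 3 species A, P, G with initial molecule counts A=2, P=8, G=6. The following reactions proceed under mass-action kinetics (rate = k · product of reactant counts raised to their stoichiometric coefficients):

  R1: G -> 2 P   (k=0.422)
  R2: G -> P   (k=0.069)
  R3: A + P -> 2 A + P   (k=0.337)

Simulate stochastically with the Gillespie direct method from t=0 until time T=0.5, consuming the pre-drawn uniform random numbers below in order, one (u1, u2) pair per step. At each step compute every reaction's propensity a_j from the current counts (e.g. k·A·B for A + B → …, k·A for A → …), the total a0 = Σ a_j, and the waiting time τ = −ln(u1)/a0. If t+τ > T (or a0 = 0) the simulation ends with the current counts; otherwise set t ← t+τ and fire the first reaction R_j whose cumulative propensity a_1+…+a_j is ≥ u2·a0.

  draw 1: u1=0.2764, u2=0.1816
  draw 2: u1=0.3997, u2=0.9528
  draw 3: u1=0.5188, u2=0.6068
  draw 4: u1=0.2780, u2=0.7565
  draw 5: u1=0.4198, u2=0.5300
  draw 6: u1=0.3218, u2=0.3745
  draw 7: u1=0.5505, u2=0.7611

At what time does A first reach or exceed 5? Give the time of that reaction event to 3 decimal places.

t=0.000: A=2 P=8 G=6
Draw 1: a1=2.532, a2=0.414, a3=5.392, a0=8.338; τ=−ln(0.2764)/8.338=0.154 → t=0.154; u2·a0=0.1816·8.338=1.514 ≤ a1=2.532 → R1 fires; A=2 P=10 G=5
Draw 2: a1=2.110, a2=0.345, a3=6.740, a0=9.195; τ=−ln(0.3997)/9.195=0.100 → t=0.254; u2·a0=0.9528·9.195=8.761; a1+a2=2.455 < 8.761 ≤ a1+…+a3=9.195 → R3 fires; A=3 P=10 G=5
Draw 3: a1=2.110, a2=0.345, a3=10.110, a0=12.565; τ=−ln(0.5188)/12.565=0.052 → t=0.306; u2·a0=0.6068·12.565=7.624; a1+a2=2.455 < 7.624 ≤ a1+…+a3=12.565 → R3 fires; A=4 P=10 G=5
Draw 4: a1=2.110, a2=0.345, a3=13.480, a0=15.935; τ=−ln(0.2780)/15.935=0.080 → t=0.387; u2·a0=0.7565·15.935=12.055; a1+a2=2.455 < 12.055 ≤ a1+…+a3=15.935 → R3 fires; A=5 P=10 G=5
Draw 5: a1=2.110, a2=0.345, a3=16.850, a0=19.305; τ=−ln(0.4198)/19.305=0.045 → t=0.431; u2·a0=0.5300·19.305=10.232; a1+a2=2.455 < 10.232 ≤ a1+…+a3=19.305 → R3 fires; A=6 P=10 G=5
Draw 6: a1=2.110, a2=0.345, a3=20.220, a0=22.675; τ=−ln(0.3218)/22.675=0.050 → t=0.481; u2·a0=0.3745·22.675=8.492; a1+a2=2.455 < 8.492 ≤ a1+…+a3=22.675 → R3 fires; A=7 P=10 G=5
Draw 7: a1=2.110, a2=0.345, a3=23.590, a0=26.045; τ=−ln(0.5505)/26.045=0.023 → t=0.504 > T=0.5: stop.
A first becomes ≥ 5 when it reaches 5 at the event at t=0.387.

Threshold first reached at t = 0.387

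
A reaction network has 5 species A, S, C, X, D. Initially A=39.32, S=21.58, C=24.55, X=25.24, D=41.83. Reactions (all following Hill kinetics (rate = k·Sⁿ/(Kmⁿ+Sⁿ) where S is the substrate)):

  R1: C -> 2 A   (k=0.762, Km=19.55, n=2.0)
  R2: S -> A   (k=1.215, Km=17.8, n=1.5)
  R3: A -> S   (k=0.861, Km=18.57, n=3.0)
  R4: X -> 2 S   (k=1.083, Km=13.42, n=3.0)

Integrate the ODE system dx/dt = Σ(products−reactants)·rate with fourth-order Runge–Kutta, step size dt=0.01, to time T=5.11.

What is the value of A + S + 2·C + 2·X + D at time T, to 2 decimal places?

Value at T = 202.31

Check how each reaction changes W = A + S + 2·C + 2·X + D (weight of products minus weight of reactants):
R1: C -> 2 A: (1·2) − (2·1) = 2 − 2 = 0
R2: S -> A: (1·1) − (1·1) = 1 − 1 = 0
R3: A -> S: (1·1) − (1·1) = 1 − 1 = 0
R4: X -> 2 S: (1·2) − (2·1) = 2 − 2 = 0
Every reaction leaves W unchanged, so W is conserved and no simulation is needed: W(T) = W(0) = 39.32 + 21.58 + 2·24.55 + 2·25.24 + 41.83 = 202.31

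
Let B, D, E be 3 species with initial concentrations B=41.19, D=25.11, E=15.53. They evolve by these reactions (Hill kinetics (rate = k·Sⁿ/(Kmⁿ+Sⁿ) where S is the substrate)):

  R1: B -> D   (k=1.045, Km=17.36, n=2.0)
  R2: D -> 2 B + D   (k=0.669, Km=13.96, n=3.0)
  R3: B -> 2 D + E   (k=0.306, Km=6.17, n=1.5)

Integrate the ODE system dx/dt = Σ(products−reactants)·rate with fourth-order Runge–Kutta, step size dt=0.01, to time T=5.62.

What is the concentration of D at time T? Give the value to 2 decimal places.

D at T = 33.35

RK4 with dt=0.01: 562 steps to T=5.62. Trajectory (selected grid times):
t=0.00: B=41.19 D=25.11 E=15.53
t=0.62: B=41.17 D=26.02 E=15.71
t=1.25: B=41.17 D=26.94 E=15.89
t=1.87: B=41.17 D=27.85 E=16.07
t=2.50: B=41.18 D=28.77 E=16.25
t=3.12: B=41.20 D=29.68 E=16.43
t=3.75: B=41.23 D=30.61 E=16.61
t=4.37: B=41.26 D=31.52 E=16.79
t=5.00: B=41.29 D=32.44 E=16.98
t=5.62: B=41.33 D=33.35 E=17.16
Read off D at T=5.62: 33.35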